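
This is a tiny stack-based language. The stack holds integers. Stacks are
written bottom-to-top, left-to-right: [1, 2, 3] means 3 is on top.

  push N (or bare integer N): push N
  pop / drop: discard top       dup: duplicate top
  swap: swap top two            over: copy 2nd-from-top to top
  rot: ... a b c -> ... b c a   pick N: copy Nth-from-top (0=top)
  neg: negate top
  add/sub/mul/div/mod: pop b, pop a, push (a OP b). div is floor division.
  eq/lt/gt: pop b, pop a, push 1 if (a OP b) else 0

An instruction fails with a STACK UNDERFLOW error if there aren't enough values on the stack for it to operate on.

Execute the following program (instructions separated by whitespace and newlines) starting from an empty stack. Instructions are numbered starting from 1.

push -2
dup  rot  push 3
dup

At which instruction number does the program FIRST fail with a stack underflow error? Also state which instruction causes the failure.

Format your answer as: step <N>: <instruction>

Step 1 ('push -2'): stack = [-2], depth = 1
Step 2 ('dup'): stack = [-2, -2], depth = 2
Step 3 ('rot'): needs 3 value(s) but depth is 2 — STACK UNDERFLOW

Answer: step 3: rot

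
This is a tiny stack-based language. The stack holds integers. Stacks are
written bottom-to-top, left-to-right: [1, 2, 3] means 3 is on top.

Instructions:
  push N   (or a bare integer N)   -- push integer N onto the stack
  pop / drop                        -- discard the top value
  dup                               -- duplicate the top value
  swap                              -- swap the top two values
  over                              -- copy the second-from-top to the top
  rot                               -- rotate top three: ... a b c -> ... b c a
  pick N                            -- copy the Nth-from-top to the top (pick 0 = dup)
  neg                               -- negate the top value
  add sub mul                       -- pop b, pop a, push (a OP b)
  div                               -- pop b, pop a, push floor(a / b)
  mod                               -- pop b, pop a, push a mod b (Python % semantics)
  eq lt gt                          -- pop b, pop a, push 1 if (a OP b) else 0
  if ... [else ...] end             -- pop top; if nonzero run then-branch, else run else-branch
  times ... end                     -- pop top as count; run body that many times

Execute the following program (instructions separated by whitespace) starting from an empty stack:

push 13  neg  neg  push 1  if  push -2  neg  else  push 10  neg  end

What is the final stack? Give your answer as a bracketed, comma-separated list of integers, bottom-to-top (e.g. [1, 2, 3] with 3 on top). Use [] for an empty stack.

Answer: [13, 2]

Derivation:
After 'push 13': [13]
After 'neg': [-13]
After 'neg': [13]
After 'push 1': [13, 1]
After 'if': [13]
After 'push -2': [13, -2]
After 'neg': [13, 2]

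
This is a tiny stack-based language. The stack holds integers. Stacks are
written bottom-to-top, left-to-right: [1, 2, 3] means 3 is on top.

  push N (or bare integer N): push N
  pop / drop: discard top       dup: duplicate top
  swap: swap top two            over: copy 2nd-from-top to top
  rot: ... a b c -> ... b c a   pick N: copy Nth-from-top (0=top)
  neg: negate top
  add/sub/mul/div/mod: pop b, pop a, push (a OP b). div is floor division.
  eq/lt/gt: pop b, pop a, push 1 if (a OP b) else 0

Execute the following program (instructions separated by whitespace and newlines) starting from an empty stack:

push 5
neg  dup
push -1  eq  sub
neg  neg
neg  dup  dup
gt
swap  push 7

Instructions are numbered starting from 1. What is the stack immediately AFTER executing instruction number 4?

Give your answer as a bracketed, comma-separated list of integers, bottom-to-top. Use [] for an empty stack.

Step 1 ('push 5'): [5]
Step 2 ('neg'): [-5]
Step 3 ('dup'): [-5, -5]
Step 4 ('push -1'): [-5, -5, -1]

Answer: [-5, -5, -1]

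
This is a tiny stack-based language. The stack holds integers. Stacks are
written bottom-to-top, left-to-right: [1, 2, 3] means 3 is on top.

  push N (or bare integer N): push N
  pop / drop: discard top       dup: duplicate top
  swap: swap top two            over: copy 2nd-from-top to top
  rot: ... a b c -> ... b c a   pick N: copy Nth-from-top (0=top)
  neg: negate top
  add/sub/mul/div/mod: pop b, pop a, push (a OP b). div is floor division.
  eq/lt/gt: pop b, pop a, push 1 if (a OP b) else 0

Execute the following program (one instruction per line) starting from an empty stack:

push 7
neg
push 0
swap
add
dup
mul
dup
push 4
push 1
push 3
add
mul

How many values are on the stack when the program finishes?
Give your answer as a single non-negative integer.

Answer: 3

Derivation:
After 'push 7': stack = [7] (depth 1)
After 'neg': stack = [-7] (depth 1)
After 'push 0': stack = [-7, 0] (depth 2)
After 'swap': stack = [0, -7] (depth 2)
After 'add': stack = [-7] (depth 1)
After 'dup': stack = [-7, -7] (depth 2)
After 'mul': stack = [49] (depth 1)
After 'dup': stack = [49, 49] (depth 2)
After 'push 4': stack = [49, 49, 4] (depth 3)
After 'push 1': stack = [49, 49, 4, 1] (depth 4)
After 'push 3': stack = [49, 49, 4, 1, 3] (depth 5)
After 'add': stack = [49, 49, 4, 4] (depth 4)
After 'mul': stack = [49, 49, 16] (depth 3)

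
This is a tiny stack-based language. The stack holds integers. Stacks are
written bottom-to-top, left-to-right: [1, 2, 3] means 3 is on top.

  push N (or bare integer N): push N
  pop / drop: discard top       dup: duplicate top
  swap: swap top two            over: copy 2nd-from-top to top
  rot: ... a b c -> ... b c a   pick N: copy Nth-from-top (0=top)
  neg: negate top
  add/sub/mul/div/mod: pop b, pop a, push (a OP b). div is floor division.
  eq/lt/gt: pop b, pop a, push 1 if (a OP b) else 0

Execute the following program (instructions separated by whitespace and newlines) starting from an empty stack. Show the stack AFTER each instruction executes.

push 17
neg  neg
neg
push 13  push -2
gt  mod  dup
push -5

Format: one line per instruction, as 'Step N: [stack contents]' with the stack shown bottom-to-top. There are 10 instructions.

Step 1: [17]
Step 2: [-17]
Step 3: [17]
Step 4: [-17]
Step 5: [-17, 13]
Step 6: [-17, 13, -2]
Step 7: [-17, 1]
Step 8: [0]
Step 9: [0, 0]
Step 10: [0, 0, -5]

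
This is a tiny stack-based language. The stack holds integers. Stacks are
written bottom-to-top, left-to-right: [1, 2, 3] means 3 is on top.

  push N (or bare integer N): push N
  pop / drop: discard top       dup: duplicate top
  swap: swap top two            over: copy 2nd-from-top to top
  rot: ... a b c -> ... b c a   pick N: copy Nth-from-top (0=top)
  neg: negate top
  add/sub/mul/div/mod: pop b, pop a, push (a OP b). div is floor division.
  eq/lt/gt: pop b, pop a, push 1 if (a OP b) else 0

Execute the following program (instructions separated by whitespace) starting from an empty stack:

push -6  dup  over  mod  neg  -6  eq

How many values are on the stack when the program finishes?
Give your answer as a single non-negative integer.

After 'push -6': stack = [-6] (depth 1)
After 'dup': stack = [-6, -6] (depth 2)
After 'over': stack = [-6, -6, -6] (depth 3)
After 'mod': stack = [-6, 0] (depth 2)
After 'neg': stack = [-6, 0] (depth 2)
After 'push -6': stack = [-6, 0, -6] (depth 3)
After 'eq': stack = [-6, 0] (depth 2)

Answer: 2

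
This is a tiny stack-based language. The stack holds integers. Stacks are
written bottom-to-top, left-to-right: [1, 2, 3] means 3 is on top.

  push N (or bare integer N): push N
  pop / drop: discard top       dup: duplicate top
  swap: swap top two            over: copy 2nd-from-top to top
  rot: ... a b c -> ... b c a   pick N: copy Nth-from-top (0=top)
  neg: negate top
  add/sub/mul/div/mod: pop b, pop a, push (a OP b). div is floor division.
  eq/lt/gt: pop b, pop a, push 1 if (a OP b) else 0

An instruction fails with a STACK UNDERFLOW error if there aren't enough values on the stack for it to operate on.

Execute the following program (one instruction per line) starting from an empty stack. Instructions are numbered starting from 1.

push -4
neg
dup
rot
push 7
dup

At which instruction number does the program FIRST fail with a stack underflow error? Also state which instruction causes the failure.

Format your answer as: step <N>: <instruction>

Step 1 ('push -4'): stack = [-4], depth = 1
Step 2 ('neg'): stack = [4], depth = 1
Step 3 ('dup'): stack = [4, 4], depth = 2
Step 4 ('rot'): needs 3 value(s) but depth is 2 — STACK UNDERFLOW

Answer: step 4: rot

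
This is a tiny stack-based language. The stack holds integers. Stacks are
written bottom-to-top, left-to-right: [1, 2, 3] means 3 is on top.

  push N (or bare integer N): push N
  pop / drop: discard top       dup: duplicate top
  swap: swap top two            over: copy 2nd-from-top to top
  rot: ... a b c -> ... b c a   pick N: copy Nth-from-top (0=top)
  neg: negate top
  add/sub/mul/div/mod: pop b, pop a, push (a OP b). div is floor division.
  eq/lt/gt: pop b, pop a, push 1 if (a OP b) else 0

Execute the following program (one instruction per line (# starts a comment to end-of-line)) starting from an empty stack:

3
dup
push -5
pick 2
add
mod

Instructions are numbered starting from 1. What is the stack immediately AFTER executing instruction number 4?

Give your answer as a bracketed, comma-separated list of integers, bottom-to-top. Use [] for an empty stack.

Answer: [3, 3, -5, 3]

Derivation:
Step 1 ('3'): [3]
Step 2 ('dup'): [3, 3]
Step 3 ('push -5'): [3, 3, -5]
Step 4 ('pick 2'): [3, 3, -5, 3]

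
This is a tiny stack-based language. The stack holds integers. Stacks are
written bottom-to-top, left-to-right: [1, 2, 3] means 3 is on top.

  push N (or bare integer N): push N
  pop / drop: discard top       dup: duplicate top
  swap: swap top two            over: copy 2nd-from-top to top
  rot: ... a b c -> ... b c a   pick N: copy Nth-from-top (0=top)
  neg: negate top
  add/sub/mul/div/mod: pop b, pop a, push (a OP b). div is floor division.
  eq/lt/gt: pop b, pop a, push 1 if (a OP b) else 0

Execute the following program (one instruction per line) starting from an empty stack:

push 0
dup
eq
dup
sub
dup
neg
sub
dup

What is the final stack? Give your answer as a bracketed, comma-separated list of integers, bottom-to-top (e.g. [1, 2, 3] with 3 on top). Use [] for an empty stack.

After 'push 0': [0]
After 'dup': [0, 0]
After 'eq': [1]
After 'dup': [1, 1]
After 'sub': [0]
After 'dup': [0, 0]
After 'neg': [0, 0]
After 'sub': [0]
After 'dup': [0, 0]

Answer: [0, 0]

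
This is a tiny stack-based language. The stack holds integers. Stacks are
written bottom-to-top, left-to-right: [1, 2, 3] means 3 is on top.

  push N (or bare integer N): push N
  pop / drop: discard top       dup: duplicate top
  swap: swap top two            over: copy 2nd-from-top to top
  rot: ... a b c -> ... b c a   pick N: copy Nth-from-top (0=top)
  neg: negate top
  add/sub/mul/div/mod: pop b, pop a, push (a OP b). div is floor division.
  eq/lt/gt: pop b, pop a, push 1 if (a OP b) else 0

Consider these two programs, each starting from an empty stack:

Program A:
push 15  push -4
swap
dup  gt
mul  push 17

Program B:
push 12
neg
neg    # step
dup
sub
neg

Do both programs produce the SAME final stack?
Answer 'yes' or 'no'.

Answer: no

Derivation:
Program A trace:
  After 'push 15': [15]
  After 'push -4': [15, -4]
  After 'swap': [-4, 15]
  After 'dup': [-4, 15, 15]
  After 'gt': [-4, 0]
  After 'mul': [0]
  After 'push 17': [0, 17]
Program A final stack: [0, 17]

Program B trace:
  After 'push 12': [12]
  After 'neg': [-12]
  After 'neg': [12]
  After 'dup': [12, 12]
  After 'sub': [0]
  After 'neg': [0]
Program B final stack: [0]
Same: no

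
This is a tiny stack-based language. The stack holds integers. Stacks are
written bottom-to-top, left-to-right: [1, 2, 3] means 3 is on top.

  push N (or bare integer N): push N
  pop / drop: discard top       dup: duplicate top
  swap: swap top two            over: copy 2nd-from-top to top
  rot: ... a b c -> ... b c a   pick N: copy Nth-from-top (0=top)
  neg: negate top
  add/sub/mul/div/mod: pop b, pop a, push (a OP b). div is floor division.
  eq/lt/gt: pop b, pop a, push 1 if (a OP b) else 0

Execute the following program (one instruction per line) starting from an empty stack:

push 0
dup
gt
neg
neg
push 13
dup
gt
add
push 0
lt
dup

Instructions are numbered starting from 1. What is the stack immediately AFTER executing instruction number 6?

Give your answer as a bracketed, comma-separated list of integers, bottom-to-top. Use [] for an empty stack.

Step 1 ('push 0'): [0]
Step 2 ('dup'): [0, 0]
Step 3 ('gt'): [0]
Step 4 ('neg'): [0]
Step 5 ('neg'): [0]
Step 6 ('push 13'): [0, 13]

Answer: [0, 13]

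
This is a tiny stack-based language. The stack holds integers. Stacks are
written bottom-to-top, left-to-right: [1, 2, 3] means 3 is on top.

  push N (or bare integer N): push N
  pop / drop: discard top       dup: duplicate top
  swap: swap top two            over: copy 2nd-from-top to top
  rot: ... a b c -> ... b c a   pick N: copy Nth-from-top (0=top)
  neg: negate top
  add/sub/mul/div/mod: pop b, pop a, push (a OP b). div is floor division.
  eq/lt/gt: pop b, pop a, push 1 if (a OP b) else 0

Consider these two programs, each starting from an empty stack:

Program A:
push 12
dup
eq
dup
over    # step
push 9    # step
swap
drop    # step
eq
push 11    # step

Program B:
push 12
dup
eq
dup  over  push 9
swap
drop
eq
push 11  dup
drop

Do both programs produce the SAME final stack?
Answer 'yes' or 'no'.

Answer: yes

Derivation:
Program A trace:
  After 'push 12': [12]
  After 'dup': [12, 12]
  After 'eq': [1]
  After 'dup': [1, 1]
  After 'over': [1, 1, 1]
  After 'push 9': [1, 1, 1, 9]
  After 'swap': [1, 1, 9, 1]
  After 'drop': [1, 1, 9]
  After 'eq': [1, 0]
  After 'push 11': [1, 0, 11]
Program A final stack: [1, 0, 11]

Program B trace:
  After 'push 12': [12]
  After 'dup': [12, 12]
  After 'eq': [1]
  After 'dup': [1, 1]
  After 'over': [1, 1, 1]
  After 'push 9': [1, 1, 1, 9]
  After 'swap': [1, 1, 9, 1]
  After 'drop': [1, 1, 9]
  After 'eq': [1, 0]
  After 'push 11': [1, 0, 11]
  After 'dup': [1, 0, 11, 11]
  After 'drop': [1, 0, 11]
Program B final stack: [1, 0, 11]
Same: yes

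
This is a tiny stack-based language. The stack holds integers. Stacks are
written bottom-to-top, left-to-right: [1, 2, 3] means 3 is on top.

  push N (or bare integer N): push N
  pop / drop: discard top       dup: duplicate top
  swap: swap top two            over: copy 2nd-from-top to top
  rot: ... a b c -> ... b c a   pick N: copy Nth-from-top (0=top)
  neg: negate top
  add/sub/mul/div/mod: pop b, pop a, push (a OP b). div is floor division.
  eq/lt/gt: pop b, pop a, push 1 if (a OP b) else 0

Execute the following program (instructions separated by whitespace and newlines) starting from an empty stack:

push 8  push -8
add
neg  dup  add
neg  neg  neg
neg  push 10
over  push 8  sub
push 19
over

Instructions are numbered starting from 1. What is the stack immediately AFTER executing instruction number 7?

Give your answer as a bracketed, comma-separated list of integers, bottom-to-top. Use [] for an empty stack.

Answer: [0]

Derivation:
Step 1 ('push 8'): [8]
Step 2 ('push -8'): [8, -8]
Step 3 ('add'): [0]
Step 4 ('neg'): [0]
Step 5 ('dup'): [0, 0]
Step 6 ('add'): [0]
Step 7 ('neg'): [0]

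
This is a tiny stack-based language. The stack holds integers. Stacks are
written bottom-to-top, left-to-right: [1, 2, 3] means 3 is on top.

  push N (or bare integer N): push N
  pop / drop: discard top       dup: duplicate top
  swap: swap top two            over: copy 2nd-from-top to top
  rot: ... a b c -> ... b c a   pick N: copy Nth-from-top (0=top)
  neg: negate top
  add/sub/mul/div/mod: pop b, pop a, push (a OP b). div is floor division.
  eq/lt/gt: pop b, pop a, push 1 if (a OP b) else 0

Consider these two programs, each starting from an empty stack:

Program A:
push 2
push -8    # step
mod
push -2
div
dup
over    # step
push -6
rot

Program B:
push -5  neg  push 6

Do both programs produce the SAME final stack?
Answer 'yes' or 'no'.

Answer: no

Derivation:
Program A trace:
  After 'push 2': [2]
  After 'push -8': [2, -8]
  After 'mod': [-6]
  After 'push -2': [-6, -2]
  After 'div': [3]
  After 'dup': [3, 3]
  After 'over': [3, 3, 3]
  After 'push -6': [3, 3, 3, -6]
  After 'rot': [3, 3, -6, 3]
Program A final stack: [3, 3, -6, 3]

Program B trace:
  After 'push -5': [-5]
  After 'neg': [5]
  After 'push 6': [5, 6]
Program B final stack: [5, 6]
Same: no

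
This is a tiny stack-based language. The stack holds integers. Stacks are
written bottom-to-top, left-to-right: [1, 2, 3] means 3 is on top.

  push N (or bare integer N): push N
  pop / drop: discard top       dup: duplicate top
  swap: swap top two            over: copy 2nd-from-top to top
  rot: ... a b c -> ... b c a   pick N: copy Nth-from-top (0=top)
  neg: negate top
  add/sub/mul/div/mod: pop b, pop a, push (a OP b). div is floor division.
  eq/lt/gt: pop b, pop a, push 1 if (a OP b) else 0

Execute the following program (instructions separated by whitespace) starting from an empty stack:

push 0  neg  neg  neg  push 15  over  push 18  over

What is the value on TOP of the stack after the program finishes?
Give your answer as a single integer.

Answer: 0

Derivation:
After 'push 0': [0]
After 'neg': [0]
After 'neg': [0]
After 'neg': [0]
After 'push 15': [0, 15]
After 'over': [0, 15, 0]
After 'push 18': [0, 15, 0, 18]
After 'over': [0, 15, 0, 18, 0]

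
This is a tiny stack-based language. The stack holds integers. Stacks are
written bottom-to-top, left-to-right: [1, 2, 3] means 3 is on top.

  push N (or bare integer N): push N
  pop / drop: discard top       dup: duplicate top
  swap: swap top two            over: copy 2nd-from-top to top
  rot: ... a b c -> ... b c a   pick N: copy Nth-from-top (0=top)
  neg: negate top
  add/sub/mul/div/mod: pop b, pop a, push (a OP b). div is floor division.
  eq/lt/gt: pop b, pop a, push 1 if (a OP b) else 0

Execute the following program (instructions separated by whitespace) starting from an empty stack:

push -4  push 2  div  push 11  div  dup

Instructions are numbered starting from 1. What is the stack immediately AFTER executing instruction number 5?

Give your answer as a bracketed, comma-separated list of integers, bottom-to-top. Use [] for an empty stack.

Step 1 ('push -4'): [-4]
Step 2 ('push 2'): [-4, 2]
Step 3 ('div'): [-2]
Step 4 ('push 11'): [-2, 11]
Step 5 ('div'): [-1]

Answer: [-1]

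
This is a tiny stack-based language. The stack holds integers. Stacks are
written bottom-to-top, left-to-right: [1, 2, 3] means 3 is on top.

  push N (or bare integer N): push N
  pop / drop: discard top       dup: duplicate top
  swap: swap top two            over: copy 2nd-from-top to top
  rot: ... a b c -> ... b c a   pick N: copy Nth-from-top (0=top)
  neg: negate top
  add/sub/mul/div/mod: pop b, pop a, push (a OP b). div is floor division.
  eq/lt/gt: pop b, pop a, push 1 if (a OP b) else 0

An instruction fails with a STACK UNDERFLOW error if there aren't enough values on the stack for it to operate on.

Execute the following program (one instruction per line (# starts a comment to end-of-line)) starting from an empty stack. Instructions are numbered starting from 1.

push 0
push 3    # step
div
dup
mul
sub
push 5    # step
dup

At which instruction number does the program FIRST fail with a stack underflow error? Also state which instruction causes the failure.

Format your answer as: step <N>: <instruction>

Step 1 ('push 0'): stack = [0], depth = 1
Step 2 ('push 3'): stack = [0, 3], depth = 2
Step 3 ('div'): stack = [0], depth = 1
Step 4 ('dup'): stack = [0, 0], depth = 2
Step 5 ('mul'): stack = [0], depth = 1
Step 6 ('sub'): needs 2 value(s) but depth is 1 — STACK UNDERFLOW

Answer: step 6: sub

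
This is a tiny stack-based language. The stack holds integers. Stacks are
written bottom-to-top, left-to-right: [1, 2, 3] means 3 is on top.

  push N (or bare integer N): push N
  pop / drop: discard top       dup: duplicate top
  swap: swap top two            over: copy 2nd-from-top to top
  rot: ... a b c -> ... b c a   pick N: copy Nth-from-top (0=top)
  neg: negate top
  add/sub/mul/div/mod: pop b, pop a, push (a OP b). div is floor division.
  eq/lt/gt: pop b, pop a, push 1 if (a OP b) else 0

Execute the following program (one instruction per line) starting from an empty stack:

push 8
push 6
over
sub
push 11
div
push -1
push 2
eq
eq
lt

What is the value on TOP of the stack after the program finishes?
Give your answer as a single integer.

After 'push 8': [8]
After 'push 6': [8, 6]
After 'over': [8, 6, 8]
After 'sub': [8, -2]
After 'push 11': [8, -2, 11]
After 'div': [8, -1]
After 'push -1': [8, -1, -1]
After 'push 2': [8, -1, -1, 2]
After 'eq': [8, -1, 0]
After 'eq': [8, 0]
After 'lt': [0]

Answer: 0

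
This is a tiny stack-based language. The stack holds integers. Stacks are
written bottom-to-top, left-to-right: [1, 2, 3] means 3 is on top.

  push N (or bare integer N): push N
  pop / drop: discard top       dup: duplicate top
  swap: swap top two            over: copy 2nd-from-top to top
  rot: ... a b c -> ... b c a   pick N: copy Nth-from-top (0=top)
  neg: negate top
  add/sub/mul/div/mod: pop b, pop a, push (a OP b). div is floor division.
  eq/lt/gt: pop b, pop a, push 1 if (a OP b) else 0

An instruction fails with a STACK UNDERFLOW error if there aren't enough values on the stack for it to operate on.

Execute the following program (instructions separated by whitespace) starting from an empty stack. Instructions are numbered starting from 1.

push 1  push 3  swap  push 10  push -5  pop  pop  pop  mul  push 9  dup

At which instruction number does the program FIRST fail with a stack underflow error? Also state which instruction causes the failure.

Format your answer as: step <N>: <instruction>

Answer: step 9: mul

Derivation:
Step 1 ('push 1'): stack = [1], depth = 1
Step 2 ('push 3'): stack = [1, 3], depth = 2
Step 3 ('swap'): stack = [3, 1], depth = 2
Step 4 ('push 10'): stack = [3, 1, 10], depth = 3
Step 5 ('push -5'): stack = [3, 1, 10, -5], depth = 4
Step 6 ('pop'): stack = [3, 1, 10], depth = 3
Step 7 ('pop'): stack = [3, 1], depth = 2
Step 8 ('pop'): stack = [3], depth = 1
Step 9 ('mul'): needs 2 value(s) but depth is 1 — STACK UNDERFLOW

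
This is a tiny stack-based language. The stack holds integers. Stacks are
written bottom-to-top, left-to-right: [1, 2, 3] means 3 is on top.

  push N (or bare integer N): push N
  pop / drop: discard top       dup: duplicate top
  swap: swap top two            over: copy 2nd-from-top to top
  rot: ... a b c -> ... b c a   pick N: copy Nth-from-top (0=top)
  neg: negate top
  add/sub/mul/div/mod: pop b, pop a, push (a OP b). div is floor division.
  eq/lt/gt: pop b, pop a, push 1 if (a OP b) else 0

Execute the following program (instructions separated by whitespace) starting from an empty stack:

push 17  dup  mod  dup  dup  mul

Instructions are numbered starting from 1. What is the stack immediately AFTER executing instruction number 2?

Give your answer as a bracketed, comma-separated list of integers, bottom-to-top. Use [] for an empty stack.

Answer: [17, 17]

Derivation:
Step 1 ('push 17'): [17]
Step 2 ('dup'): [17, 17]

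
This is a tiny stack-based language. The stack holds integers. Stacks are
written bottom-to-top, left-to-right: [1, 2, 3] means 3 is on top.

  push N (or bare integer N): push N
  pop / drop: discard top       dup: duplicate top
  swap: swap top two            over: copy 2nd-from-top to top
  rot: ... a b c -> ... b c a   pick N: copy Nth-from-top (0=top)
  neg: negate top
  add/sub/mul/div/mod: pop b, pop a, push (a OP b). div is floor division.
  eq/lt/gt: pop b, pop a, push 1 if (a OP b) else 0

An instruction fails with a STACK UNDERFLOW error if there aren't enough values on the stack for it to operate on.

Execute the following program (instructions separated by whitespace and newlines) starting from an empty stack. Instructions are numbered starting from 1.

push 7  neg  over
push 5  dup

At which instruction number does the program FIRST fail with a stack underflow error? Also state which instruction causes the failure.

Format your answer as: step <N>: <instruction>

Answer: step 3: over

Derivation:
Step 1 ('push 7'): stack = [7], depth = 1
Step 2 ('neg'): stack = [-7], depth = 1
Step 3 ('over'): needs 2 value(s) but depth is 1 — STACK UNDERFLOW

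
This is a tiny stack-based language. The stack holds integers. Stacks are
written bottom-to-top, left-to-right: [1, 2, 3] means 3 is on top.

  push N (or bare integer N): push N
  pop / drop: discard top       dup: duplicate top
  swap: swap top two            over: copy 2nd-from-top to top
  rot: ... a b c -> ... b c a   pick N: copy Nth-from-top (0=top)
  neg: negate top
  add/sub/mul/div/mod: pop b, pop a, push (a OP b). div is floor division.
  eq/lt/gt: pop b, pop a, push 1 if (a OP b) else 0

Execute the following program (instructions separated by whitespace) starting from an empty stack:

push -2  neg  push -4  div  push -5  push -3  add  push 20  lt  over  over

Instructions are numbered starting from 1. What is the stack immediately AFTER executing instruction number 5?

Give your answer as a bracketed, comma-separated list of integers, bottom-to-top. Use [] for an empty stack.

Answer: [-1, -5]

Derivation:
Step 1 ('push -2'): [-2]
Step 2 ('neg'): [2]
Step 3 ('push -4'): [2, -4]
Step 4 ('div'): [-1]
Step 5 ('push -5'): [-1, -5]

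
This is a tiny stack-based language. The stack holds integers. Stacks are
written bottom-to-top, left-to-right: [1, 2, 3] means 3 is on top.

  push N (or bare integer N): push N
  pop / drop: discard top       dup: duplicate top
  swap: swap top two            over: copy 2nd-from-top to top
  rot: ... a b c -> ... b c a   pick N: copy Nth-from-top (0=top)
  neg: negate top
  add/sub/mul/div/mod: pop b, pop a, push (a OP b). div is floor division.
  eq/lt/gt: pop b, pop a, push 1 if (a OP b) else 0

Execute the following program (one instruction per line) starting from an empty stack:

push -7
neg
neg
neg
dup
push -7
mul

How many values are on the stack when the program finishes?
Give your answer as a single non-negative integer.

Answer: 2

Derivation:
After 'push -7': stack = [-7] (depth 1)
After 'neg': stack = [7] (depth 1)
After 'neg': stack = [-7] (depth 1)
After 'neg': stack = [7] (depth 1)
After 'dup': stack = [7, 7] (depth 2)
After 'push -7': stack = [7, 7, -7] (depth 3)
After 'mul': stack = [7, -49] (depth 2)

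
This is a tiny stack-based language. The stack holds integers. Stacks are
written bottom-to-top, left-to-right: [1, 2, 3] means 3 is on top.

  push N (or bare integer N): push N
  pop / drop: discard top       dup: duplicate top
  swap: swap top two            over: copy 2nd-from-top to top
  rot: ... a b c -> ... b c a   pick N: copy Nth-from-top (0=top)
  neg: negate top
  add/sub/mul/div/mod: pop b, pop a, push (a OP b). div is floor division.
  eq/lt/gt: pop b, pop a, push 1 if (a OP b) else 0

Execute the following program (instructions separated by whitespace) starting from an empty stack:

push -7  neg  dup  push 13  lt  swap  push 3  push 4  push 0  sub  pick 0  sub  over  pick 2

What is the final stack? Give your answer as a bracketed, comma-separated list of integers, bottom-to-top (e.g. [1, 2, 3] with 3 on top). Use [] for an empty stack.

After 'push -7': [-7]
After 'neg': [7]
After 'dup': [7, 7]
After 'push 13': [7, 7, 13]
After 'lt': [7, 1]
After 'swap': [1, 7]
After 'push 3': [1, 7, 3]
After 'push 4': [1, 7, 3, 4]
After 'push 0': [1, 7, 3, 4, 0]
After 'sub': [1, 7, 3, 4]
After 'pick 0': [1, 7, 3, 4, 4]
After 'sub': [1, 7, 3, 0]
After 'over': [1, 7, 3, 0, 3]
After 'pick 2': [1, 7, 3, 0, 3, 3]

Answer: [1, 7, 3, 0, 3, 3]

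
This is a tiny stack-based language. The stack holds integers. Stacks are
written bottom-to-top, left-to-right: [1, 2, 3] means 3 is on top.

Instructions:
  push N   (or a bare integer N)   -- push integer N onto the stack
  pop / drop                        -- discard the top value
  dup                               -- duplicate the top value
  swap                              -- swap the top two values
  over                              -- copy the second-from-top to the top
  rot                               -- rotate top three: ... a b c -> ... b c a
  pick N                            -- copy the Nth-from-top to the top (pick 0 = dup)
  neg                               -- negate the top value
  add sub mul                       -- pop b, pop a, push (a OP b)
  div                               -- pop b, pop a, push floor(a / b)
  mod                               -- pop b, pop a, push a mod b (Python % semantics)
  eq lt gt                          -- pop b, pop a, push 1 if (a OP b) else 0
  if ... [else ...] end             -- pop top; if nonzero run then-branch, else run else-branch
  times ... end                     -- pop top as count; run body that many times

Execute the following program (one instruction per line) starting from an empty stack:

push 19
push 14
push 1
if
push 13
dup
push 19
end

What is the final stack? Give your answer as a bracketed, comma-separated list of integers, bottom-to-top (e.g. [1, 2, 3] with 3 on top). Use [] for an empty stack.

Answer: [19, 14, 13, 13, 19]

Derivation:
After 'push 19': [19]
After 'push 14': [19, 14]
After 'push 1': [19, 14, 1]
After 'if': [19, 14]
After 'push 13': [19, 14, 13]
After 'dup': [19, 14, 13, 13]
After 'push 19': [19, 14, 13, 13, 19]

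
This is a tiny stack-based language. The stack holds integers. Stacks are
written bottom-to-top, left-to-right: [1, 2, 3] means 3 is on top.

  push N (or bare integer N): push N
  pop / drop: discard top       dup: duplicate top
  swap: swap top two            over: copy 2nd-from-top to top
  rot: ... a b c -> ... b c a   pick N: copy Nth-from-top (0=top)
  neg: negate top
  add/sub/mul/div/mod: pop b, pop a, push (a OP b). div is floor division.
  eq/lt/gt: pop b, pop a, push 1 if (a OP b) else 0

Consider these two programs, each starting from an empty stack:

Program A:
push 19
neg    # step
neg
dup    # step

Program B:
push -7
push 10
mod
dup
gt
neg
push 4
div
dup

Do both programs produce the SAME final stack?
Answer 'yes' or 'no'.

Program A trace:
  After 'push 19': [19]
  After 'neg': [-19]
  After 'neg': [19]
  After 'dup': [19, 19]
Program A final stack: [19, 19]

Program B trace:
  After 'push -7': [-7]
  After 'push 10': [-7, 10]
  After 'mod': [3]
  After 'dup': [3, 3]
  After 'gt': [0]
  After 'neg': [0]
  After 'push 4': [0, 4]
  After 'div': [0]
  After 'dup': [0, 0]
Program B final stack: [0, 0]
Same: no

Answer: no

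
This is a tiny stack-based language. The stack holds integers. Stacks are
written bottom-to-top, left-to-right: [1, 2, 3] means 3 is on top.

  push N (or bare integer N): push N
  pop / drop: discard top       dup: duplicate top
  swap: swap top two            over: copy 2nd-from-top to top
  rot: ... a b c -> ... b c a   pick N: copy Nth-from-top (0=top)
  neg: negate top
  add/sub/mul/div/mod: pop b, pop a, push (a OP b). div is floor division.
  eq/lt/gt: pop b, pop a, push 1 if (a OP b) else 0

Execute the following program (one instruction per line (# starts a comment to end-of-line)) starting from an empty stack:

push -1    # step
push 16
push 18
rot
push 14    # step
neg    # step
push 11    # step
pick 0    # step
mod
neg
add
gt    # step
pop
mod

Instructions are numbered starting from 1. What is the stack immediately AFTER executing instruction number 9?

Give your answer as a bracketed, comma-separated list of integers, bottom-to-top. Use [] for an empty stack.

Step 1 ('push -1'): [-1]
Step 2 ('push 16'): [-1, 16]
Step 3 ('push 18'): [-1, 16, 18]
Step 4 ('rot'): [16, 18, -1]
Step 5 ('push 14'): [16, 18, -1, 14]
Step 6 ('neg'): [16, 18, -1, -14]
Step 7 ('push 11'): [16, 18, -1, -14, 11]
Step 8 ('pick 0'): [16, 18, -1, -14, 11, 11]
Step 9 ('mod'): [16, 18, -1, -14, 0]

Answer: [16, 18, -1, -14, 0]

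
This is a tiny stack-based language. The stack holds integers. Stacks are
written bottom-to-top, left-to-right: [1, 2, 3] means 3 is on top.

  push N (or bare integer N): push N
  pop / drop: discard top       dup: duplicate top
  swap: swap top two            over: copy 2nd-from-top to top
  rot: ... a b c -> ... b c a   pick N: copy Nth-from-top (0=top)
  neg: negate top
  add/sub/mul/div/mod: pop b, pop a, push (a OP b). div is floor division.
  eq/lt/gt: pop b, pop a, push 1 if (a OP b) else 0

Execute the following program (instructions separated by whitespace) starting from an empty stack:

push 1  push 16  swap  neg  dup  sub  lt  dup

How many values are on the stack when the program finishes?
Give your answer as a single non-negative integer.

After 'push 1': stack = [1] (depth 1)
After 'push 16': stack = [1, 16] (depth 2)
After 'swap': stack = [16, 1] (depth 2)
After 'neg': stack = [16, -1] (depth 2)
After 'dup': stack = [16, -1, -1] (depth 3)
After 'sub': stack = [16, 0] (depth 2)
After 'lt': stack = [0] (depth 1)
After 'dup': stack = [0, 0] (depth 2)

Answer: 2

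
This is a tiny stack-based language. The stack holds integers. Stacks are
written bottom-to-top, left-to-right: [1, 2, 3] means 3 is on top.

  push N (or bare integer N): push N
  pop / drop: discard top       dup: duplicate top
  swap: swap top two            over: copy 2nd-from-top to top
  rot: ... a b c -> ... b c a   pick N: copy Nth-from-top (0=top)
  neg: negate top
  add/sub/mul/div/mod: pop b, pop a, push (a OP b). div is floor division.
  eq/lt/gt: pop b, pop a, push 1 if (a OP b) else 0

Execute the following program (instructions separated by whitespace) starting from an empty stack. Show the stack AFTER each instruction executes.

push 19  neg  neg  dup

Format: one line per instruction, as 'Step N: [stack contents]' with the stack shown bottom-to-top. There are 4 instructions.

Step 1: [19]
Step 2: [-19]
Step 3: [19]
Step 4: [19, 19]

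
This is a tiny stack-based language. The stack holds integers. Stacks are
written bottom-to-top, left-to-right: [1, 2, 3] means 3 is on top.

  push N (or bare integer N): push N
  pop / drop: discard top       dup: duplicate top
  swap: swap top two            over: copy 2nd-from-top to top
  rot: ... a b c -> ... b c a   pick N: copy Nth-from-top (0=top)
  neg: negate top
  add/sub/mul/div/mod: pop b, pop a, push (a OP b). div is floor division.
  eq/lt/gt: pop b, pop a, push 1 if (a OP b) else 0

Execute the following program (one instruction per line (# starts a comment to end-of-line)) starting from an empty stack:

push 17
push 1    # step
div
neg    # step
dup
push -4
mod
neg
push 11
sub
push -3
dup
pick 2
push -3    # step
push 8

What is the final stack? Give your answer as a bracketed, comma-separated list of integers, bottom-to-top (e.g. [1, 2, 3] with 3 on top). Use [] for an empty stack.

Answer: [-17, -10, -3, -3, -10, -3, 8]

Derivation:
After 'push 17': [17]
After 'push 1': [17, 1]
After 'div': [17]
After 'neg': [-17]
After 'dup': [-17, -17]
After 'push -4': [-17, -17, -4]
After 'mod': [-17, -1]
After 'neg': [-17, 1]
After 'push 11': [-17, 1, 11]
After 'sub': [-17, -10]
After 'push -3': [-17, -10, -3]
After 'dup': [-17, -10, -3, -3]
After 'pick 2': [-17, -10, -3, -3, -10]
After 'push -3': [-17, -10, -3, -3, -10, -3]
After 'push 8': [-17, -10, -3, -3, -10, -3, 8]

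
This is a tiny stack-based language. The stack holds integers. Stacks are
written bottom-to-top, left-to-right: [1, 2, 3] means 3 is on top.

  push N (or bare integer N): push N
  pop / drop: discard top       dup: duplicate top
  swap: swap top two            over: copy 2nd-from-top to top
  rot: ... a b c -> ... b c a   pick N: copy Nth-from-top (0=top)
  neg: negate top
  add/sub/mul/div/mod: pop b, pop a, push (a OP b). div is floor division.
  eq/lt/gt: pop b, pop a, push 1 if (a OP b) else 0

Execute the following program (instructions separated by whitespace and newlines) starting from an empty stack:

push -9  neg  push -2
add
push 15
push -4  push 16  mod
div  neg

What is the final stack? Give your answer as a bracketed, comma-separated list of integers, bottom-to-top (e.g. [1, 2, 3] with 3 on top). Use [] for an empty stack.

Answer: [7, -1]

Derivation:
After 'push -9': [-9]
After 'neg': [9]
After 'push -2': [9, -2]
After 'add': [7]
After 'push 15': [7, 15]
After 'push -4': [7, 15, -4]
After 'push 16': [7, 15, -4, 16]
After 'mod': [7, 15, 12]
After 'div': [7, 1]
After 'neg': [7, -1]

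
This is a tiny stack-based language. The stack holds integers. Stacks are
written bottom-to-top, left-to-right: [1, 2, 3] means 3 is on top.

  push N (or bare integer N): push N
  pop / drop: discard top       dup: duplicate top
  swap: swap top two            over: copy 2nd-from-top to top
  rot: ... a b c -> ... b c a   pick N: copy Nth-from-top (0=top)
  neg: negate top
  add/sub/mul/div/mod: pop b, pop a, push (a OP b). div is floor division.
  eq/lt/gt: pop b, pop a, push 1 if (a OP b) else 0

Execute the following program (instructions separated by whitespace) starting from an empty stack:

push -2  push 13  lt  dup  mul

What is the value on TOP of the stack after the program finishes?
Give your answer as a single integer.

Answer: 1

Derivation:
After 'push -2': [-2]
After 'push 13': [-2, 13]
After 'lt': [1]
After 'dup': [1, 1]
After 'mul': [1]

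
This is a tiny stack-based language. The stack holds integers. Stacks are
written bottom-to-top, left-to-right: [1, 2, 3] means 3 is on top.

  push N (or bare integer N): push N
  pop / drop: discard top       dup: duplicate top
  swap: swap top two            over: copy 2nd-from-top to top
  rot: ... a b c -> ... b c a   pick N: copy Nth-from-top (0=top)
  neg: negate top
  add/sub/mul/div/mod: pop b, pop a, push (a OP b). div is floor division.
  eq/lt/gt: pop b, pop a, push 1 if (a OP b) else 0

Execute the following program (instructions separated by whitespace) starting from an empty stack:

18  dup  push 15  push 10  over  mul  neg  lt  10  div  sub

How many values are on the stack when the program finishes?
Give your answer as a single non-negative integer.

After 'push 18': stack = [18] (depth 1)
After 'dup': stack = [18, 18] (depth 2)
After 'push 15': stack = [18, 18, 15] (depth 3)
After 'push 10': stack = [18, 18, 15, 10] (depth 4)
After 'over': stack = [18, 18, 15, 10, 15] (depth 5)
After 'mul': stack = [18, 18, 15, 150] (depth 4)
After 'neg': stack = [18, 18, 15, -150] (depth 4)
After 'lt': stack = [18, 18, 0] (depth 3)
After 'push 10': stack = [18, 18, 0, 10] (depth 4)
After 'div': stack = [18, 18, 0] (depth 3)
After 'sub': stack = [18, 18] (depth 2)

Answer: 2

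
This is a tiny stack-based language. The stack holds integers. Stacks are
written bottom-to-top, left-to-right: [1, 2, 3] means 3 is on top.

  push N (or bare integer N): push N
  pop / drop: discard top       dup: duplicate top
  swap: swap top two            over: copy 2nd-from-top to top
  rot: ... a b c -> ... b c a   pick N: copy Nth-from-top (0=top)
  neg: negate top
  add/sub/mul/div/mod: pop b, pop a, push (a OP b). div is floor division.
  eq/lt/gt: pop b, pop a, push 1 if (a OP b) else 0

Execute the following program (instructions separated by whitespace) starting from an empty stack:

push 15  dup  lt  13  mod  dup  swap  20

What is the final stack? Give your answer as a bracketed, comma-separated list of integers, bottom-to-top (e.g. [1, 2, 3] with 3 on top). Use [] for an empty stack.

Answer: [0, 0, 20]

Derivation:
After 'push 15': [15]
After 'dup': [15, 15]
After 'lt': [0]
After 'push 13': [0, 13]
After 'mod': [0]
After 'dup': [0, 0]
After 'swap': [0, 0]
After 'push 20': [0, 0, 20]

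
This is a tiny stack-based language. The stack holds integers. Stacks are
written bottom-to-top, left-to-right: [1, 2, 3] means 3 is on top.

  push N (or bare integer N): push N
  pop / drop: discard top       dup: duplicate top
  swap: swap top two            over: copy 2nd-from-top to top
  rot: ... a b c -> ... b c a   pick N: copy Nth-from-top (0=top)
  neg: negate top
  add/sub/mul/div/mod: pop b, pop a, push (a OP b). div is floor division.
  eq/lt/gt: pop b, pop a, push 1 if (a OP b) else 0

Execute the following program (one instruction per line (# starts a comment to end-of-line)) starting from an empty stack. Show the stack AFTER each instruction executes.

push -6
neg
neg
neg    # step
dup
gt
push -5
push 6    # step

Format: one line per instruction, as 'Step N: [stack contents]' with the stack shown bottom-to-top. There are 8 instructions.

Step 1: [-6]
Step 2: [6]
Step 3: [-6]
Step 4: [6]
Step 5: [6, 6]
Step 6: [0]
Step 7: [0, -5]
Step 8: [0, -5, 6]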